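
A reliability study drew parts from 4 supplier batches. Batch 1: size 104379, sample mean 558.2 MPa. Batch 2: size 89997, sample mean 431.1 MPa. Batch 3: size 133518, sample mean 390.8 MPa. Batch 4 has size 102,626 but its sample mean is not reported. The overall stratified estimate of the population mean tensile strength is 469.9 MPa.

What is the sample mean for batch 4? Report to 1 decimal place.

N = 104379 + 89997 + 133518 + 102626 = 430520.
Overall total = μ·N = 469.9·430520 = 202301348.
Subtract the known strata: 104379·558.2 + 89997·431.1 + 133518·390.8 = 149240898.9.
Remaining total for batch 4: 202301348 − 149240898.9 = 53060449.1.
Divide by its size: 53060449.1 / 102626 = 517.027... → 517.0.

517.0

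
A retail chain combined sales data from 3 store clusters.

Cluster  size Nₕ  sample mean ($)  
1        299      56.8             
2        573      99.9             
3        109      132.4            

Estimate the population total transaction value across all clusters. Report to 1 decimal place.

1: 299·56.8 = 16983.2
2: 573·99.9 = 57242.7
3: 109·132.4 = 14431.6
τ̂ = Σ Nₕx̄ₕ = 88657.5.

88657.5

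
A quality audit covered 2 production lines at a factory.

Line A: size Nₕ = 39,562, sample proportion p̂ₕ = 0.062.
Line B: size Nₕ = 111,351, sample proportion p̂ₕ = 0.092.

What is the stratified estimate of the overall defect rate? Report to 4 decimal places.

Wₕ = Nₕ/N with N = 150913: 0.2622, 0.7378.
p̂_st = 0.2622·0.062 + 0.7378·0.092 ≈ 0.084135... → 0.0841.

0.0841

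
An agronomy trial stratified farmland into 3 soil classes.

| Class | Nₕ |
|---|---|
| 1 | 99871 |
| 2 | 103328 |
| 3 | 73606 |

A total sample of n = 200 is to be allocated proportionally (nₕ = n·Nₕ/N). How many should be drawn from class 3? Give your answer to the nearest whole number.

53

N = 99871 + 103328 + 73606 = 276805.
n_3 = 200·73606/276805 = 53.183... → 53.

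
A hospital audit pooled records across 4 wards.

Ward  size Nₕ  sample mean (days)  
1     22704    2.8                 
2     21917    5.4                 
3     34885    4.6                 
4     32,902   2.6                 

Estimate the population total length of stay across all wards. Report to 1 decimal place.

427939.2

1: 22704·2.8 = 63571.2
2: 21917·5.4 = 118351.8
3: 34885·4.6 = 160471
4: 32902·2.6 = 85545.2
τ̂ = Σ Nₕx̄ₕ = 427939.2.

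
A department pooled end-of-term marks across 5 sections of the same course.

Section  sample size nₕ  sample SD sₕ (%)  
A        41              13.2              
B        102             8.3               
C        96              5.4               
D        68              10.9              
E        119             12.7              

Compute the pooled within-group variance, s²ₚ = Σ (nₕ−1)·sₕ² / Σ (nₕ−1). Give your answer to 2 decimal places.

A: (41−1)·13.2² = 40·174.24 = 6969.6
B: (102−1)·8.3² = 101·68.89 = 6957.89
C: (96−1)·5.4² = 95·29.16 = 2770.2
D: (68−1)·10.9² = 67·118.81 = 7960.27
E: (119−1)·12.7² = 118·161.29 = 19032.22
Numerator = 43690.18; denominator = Σ(nₕ−1) = 421.
s²ₚ = 43690.18/421 = 103.7771... → 103.78.

103.78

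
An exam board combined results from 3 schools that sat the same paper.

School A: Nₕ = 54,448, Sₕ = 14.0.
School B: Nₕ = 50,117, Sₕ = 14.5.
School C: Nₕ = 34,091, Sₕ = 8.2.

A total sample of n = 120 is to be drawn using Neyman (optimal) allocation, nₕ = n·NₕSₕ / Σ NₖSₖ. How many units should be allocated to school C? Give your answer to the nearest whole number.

19

A: NₕSₕ = 54448·14.0 = 762272
B: NₕSₕ = 50117·14.5 = 726696.5
C: NₕSₕ = 34091·8.2 = 279546.2
Σ NₕSₕ = 1768514.7.
n_C = 120·279546.2/1768514.7 = 18.968... → 19.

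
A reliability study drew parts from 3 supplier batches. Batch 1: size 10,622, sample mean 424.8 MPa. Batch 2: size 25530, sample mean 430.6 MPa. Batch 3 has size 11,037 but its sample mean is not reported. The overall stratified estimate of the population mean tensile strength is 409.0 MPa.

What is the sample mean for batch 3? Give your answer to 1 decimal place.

343.8

Σ Nₕx̄ₕ = N·μ, so 11037·x̄_3 = 47189·409.0 − (10622·424.8 + 25530·430.6).
= 19300301 − 15505443.6 = 3794857.4.
x̄_3 = 3794857.4 / 11037 = 343.831... → 343.8.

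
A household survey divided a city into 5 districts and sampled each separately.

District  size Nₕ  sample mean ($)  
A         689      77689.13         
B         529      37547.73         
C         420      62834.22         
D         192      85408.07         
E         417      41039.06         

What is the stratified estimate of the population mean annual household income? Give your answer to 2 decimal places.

N = 2247; weights Wₕ = Nₕ/N = (0.3066, 0.2354, 0.1869, 0.0854, 0.1856).
x̄_st = Σ Wₕ·x̄ₕ = 0.3066·77689.13 + 0.2354·37547.73 + 0.1869·62834.22 + 0.0854·85408.07 + 0.1856·41039.06 ≈ 59320.2357...
→ 59320.24.

59320.24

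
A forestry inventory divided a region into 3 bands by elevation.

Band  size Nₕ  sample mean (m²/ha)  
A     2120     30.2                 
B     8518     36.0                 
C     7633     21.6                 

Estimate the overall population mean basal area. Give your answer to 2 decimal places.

N = 2120 + 8518 + 7633 = 18271.
Overall mean = Σ (Nₕ/N)·x̄ₕ — weight by population share, not a simple average.
Σ Nₕx̄ₕ = 2120·30.2 + 8518·36.0 + 7633·21.6 = 64024 + 306648 + 164872.8 = 535544.8.
Divide by N: 535544.8 / 18271 = 29.3112... → 29.31.

29.31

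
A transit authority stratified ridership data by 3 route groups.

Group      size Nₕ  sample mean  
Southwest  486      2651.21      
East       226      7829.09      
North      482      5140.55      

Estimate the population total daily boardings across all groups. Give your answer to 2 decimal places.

Southwest: 486·2651.21 = 1288488.06
East: 226·7829.09 = 1769374.34
North: 482·5140.55 = 2477745.1
τ̂ = Σ Nₕx̄ₕ = 5535607.50.

5535607.50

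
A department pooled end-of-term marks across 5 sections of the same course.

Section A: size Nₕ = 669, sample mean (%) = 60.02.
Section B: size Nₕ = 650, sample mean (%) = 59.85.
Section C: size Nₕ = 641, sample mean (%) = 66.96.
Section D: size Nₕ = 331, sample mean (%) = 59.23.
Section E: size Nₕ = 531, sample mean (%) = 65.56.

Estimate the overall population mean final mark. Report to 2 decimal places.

N = 669 + 650 + 641 + 331 + 531 = 2822.
Overall mean = Σ (Nₕ/N)·x̄ₕ — weight by population share, not a simple average.
Σ Nₕx̄ₕ = 669·60.02 + 650·59.85 + 641·66.96 + 331·59.23 + 531·65.56 = 40153.38 + 38902.5 + 42921.36 + 19605.13 + 34812.36 = 176394.73.
Divide by N: 176394.73 / 2822 = 62.5070... → 62.51.

62.51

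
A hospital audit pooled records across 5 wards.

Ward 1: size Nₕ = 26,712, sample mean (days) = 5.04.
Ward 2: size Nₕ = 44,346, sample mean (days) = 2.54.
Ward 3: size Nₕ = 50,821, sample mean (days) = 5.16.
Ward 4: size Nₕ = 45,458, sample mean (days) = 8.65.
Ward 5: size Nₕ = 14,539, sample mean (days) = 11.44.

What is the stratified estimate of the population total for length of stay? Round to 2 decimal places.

1: 26712·5.04 = 134628.48
2: 44346·2.54 = 112638.84
3: 50821·5.16 = 262236.36
4: 45458·8.65 = 393211.7
5: 14539·11.44 = 166326.16
τ̂ = Σ Nₕx̄ₕ = 1069041.54.

1069041.54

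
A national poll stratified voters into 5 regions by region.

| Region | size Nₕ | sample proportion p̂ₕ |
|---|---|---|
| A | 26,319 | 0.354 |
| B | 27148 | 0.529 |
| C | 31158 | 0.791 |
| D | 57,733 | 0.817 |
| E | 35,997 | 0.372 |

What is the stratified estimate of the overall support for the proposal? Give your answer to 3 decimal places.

Wₕ = Nₕ/N with N = 178355: 0.1476, 0.1522, 0.1747, 0.3237, 0.2018.
p̂_st = 0.1476·0.354 + 0.1522·0.529 + 0.1747·0.791 + 0.3237·0.817 + 0.2018·0.372 ≈ 0.61048... → 0.610.

0.610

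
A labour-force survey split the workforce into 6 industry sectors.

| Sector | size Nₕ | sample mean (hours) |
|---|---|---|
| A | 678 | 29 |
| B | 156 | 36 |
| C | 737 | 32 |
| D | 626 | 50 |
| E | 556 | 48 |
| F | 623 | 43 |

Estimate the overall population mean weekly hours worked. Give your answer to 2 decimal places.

x̄_st = (Σ Nₕx̄ₕ) / (Σ Nₕ) = (678·29 + 156·36 + 737·32 + 626·50 + 556·48 + 623·43) / 3376
= 133639 / 3376 = 39.5850... → 39.59.

39.59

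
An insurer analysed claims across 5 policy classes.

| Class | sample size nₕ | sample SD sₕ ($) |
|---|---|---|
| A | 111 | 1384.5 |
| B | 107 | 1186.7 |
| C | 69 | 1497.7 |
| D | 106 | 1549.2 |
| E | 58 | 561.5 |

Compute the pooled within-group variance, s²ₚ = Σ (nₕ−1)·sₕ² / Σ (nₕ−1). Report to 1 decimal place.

1754780.4

Degrees of freedom: 110 + 106 + 68 + 105 + 57 = 446.
Σ(nₕ−1)sₕ² = 110·1916840.25 + 106·1408256.89 + 68·2243105.29 + 105·2400020.64 + 57·315282.25 = 782632073.01.
s²ₚ = 782632073.01 / 446 = 1754780.433... → 1754780.4.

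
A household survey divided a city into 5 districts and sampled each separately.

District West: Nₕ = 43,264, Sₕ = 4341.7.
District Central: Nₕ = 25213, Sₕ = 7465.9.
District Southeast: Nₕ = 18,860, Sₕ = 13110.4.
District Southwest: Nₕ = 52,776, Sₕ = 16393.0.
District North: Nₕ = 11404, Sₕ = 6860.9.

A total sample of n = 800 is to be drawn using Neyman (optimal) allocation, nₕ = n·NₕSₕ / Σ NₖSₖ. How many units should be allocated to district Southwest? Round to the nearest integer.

West: NₕSₕ = 43264·4341.7 = 187839308.8
Central: NₕSₕ = 25213·7465.9 = 188237736.7
Southeast: NₕSₕ = 18860·13110.4 = 247262144
Southwest: NₕSₕ = 52776·16393.0 = 865156968
North: NₕSₕ = 11404·6860.9 = 78241703.6
Σ NₕSₕ = 1566737861.1.
n_Southwest = 800·865156968/1566737861.1 = 441.762... → 442.

442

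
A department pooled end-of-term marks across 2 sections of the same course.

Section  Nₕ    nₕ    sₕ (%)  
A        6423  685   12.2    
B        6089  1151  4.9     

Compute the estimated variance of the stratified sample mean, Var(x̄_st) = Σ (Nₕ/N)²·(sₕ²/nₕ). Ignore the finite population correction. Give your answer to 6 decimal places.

N = 12512; Wₕ = Nₕ/N.
section A: (6423/12512)²·12.2²/685 = 0.057260016
section B: (6089/12512)²·4.9²/1151 = 0.004940323
Sum = 0.062200338 → 0.062200.

0.062200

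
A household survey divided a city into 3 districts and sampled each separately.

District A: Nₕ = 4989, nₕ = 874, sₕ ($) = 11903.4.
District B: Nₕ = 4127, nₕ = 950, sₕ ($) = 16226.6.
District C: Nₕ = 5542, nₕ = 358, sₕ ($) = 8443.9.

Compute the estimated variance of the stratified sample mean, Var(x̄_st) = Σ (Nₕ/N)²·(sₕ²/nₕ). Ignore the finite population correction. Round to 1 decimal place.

69221.6

N = 14658; Wₕ = Nₕ/N.
district A: (4989/14658)²·11903.4²/874 = 18780.5452
district B: (4127/14658)²·16226.6²/950 = 21971.0574
district C: (5542/14658)²·8443.9²/358 = 28469.9526
Sum = 69221.5552 → 69221.6.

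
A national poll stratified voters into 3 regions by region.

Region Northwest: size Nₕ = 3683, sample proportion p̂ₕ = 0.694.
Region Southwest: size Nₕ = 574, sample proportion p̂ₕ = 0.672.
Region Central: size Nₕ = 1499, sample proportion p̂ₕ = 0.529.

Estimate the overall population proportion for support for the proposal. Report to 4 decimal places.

N = 3683 + 574 + 1499 = 5756.
Overall proportion = Σ (Nₕ/N)·p̂ₕ.
Σ Nₕp̂ₕ = 2556.002 + 385.728 + 792.971 = 3734.701.
3734.701 / 5756 = 0.648836... → 0.6488.

0.6488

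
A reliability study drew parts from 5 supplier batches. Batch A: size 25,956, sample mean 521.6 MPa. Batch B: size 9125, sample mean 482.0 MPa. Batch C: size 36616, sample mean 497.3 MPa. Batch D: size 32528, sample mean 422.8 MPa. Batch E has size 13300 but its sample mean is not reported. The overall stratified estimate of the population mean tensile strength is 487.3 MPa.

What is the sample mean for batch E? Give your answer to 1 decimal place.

554.2

N = 25956 + 9125 + 36616 + 32528 + 13300 = 117525.
Overall total = μ·N = 487.3·117525 = 57269932.5.
Subtract the known strata: 25956·521.6 + 9125·482.0 + 36616·497.3 + 32528·422.8 = 49898874.8.
Remaining total for batch E: 57269932.5 − 49898874.8 = 7371057.7.
Divide by its size: 7371057.7 / 13300 = 554.215... → 554.2.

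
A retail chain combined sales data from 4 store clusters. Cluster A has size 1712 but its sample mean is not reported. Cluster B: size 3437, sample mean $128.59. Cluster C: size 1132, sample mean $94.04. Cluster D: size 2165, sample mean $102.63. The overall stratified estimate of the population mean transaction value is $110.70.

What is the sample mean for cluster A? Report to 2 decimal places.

N = 1712 + 3437 + 1132 + 2165 = 8446.
Overall total = μ·N = 110.70·8446 = 934972.2.
Subtract the known strata: 3437·128.59 + 1132·94.04 + 2165·102.63 = 770611.06.
Remaining total for cluster A: 934972.2 − 770611.06 = 164361.14.
Divide by its size: 164361.14 / 1712 = 96.0053... → 96.01.

96.01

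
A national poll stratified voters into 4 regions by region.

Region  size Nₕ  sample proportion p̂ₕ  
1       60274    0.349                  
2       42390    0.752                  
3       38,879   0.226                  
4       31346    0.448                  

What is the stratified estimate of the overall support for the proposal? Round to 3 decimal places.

0.438

N = 60274 + 42390 + 38879 + 31346 = 172889.
Overall proportion = Σ (Nₕ/N)·p̂ₕ.
Σ Nₕp̂ₕ = 21035.626 + 31877.28 + 8786.654 + 14043.008 = 75742.568.
75742.568 / 172889 = 0.43810... → 0.438.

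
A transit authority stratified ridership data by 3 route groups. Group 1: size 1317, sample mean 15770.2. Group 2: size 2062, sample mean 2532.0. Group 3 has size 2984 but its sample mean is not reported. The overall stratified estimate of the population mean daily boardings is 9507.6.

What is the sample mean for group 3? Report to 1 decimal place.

11563.8

N = 1317 + 2062 + 2984 = 6363.
Overall total = μ·N = 9507.6·6363 = 60496858.8.
Subtract the known strata: 1317·15770.2 + 2062·2532.0 = 25990337.4.
Remaining total for group 3: 60496858.8 − 25990337.4 = 34506521.4.
Divide by its size: 34506521.4 / 2984 = 11563.848... → 11563.8.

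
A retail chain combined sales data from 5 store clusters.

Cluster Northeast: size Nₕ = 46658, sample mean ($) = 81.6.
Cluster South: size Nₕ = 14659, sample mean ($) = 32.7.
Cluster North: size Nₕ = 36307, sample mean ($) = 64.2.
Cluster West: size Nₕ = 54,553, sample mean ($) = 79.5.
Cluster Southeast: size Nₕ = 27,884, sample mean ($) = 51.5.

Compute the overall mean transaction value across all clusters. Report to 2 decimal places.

68.81

x̄_st = (Σ Nₕx̄ₕ) / (Σ Nₕ) = (46658·81.6 + 14659·32.7 + 36307·64.2 + 54553·79.5 + 27884·51.5) / 180061
= 12390541 / 180061 = 68.8130... → 68.81.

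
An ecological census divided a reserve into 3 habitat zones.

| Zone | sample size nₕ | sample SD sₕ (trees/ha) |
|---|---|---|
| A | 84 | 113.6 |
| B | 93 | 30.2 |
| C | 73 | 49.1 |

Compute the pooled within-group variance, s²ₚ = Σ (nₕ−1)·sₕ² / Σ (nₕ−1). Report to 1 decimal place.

5378.9

A: (84−1)·113.6² = 83·12904.96 = 1071111.68
B: (93−1)·30.2² = 92·912.04 = 83907.68
C: (73−1)·49.1² = 72·2410.81 = 173578.32
Numerator = 1328597.68; denominator = Σ(nₕ−1) = 247.
s²ₚ = 1328597.68/247 = 5378.938... → 5378.9.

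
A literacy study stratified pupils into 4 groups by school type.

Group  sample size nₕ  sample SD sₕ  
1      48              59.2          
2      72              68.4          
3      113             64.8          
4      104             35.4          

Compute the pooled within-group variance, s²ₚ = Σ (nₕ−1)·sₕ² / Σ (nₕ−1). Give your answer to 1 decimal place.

3292.1

1: (48−1)·59.2² = 47·3504.64 = 164718.08
2: (72−1)·68.4² = 71·4678.56 = 332177.76
3: (113−1)·64.8² = 112·4199.04 = 470292.48
4: (104−1)·35.4² = 103·1253.16 = 129075.48
Numerator = 1096263.8; denominator = Σ(nₕ−1) = 333.
s²ₚ = 1096263.8/333 = 3292.083... → 3292.1.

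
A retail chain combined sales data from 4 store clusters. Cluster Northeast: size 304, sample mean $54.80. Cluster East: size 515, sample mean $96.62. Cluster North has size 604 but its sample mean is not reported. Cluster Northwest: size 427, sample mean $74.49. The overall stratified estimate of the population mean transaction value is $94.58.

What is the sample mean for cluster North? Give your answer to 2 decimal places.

127.07

Σ Nₕx̄ₕ = N·μ, so 604·x̄_North = 1850·94.58 − (304·54.80 + 515·96.62 + 427·74.49).
= 174973 − 98225.73 = 76747.27.
x̄_North = 76747.27 / 604 = 127.0650... → 127.07.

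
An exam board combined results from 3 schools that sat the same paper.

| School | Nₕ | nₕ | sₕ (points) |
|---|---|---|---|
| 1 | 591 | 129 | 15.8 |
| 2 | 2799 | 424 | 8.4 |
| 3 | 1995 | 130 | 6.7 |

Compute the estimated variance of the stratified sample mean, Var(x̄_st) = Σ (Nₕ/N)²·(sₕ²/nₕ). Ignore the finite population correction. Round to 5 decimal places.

0.11566

N = 5385. Term for each stratum: Wₕ²sₕ²/nₕ.
Var(x̄_st) = 0.02330923 + 0.04496008 + 0.04739370 = 0.11566302 → 0.11566.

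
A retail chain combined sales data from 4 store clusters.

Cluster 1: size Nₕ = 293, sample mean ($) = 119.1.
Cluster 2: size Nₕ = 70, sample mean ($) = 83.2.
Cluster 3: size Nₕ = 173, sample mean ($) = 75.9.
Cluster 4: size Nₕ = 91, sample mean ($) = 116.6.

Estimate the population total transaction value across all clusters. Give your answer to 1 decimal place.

64461.6

1: 293·119.1 = 34896.3
2: 70·83.2 = 5824
3: 173·75.9 = 13130.7
4: 91·116.6 = 10610.6
τ̂ = Σ Nₕx̄ₕ = 64461.6.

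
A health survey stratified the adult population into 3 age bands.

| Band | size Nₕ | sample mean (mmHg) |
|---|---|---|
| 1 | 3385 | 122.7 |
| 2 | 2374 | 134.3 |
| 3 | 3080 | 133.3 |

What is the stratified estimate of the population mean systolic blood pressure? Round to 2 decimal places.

129.51

N = 8839; weights Wₕ = Nₕ/N = (0.3830, 0.2686, 0.3485).
x̄_st = Σ Wₕ·x̄ₕ = 0.3830·122.7 + 0.2686·134.3 + 0.3485·133.3 ≈ 129.5092...
→ 129.51.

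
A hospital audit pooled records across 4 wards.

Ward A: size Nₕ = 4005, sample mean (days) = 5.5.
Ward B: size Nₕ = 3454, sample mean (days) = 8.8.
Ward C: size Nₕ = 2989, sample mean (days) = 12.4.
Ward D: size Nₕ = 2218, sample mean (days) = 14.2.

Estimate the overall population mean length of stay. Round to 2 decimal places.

N = 12666; weights Wₕ = Nₕ/N = (0.3162, 0.2727, 0.2360, 0.1751).
x̄_st = Σ Wₕ·x̄ₕ = 0.3162·5.5 + 0.2727·8.8 + 0.2360·12.4 + 0.1751·14.2 ≈ 9.5517...
→ 9.55.

9.55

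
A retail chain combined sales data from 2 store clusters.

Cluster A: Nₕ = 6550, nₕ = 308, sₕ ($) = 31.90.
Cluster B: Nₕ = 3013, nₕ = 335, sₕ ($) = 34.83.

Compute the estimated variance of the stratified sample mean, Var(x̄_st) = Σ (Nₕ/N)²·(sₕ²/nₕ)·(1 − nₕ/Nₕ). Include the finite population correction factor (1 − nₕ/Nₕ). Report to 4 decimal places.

1.7966

N = 9563. Term for each stratum: Wₕ²sₕ²/nₕ·(1−nₕ/Nₕ).
Var(x̄_st) = 1.4770915 + 0.3195093 = 1.7966008 → 1.7966.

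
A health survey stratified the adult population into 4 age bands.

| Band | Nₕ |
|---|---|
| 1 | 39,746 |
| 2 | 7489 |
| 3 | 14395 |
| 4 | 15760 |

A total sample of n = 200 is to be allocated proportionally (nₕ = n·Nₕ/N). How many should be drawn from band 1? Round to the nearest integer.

Share of band 1 = 39746/77390 = 0.51358.
Allocate 200 × 0.51358 = 102.716... → 103.

103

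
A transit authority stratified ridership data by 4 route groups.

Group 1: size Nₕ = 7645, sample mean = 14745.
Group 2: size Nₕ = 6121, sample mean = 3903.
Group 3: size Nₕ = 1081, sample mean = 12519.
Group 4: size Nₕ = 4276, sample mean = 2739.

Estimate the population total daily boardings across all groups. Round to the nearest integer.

161860791

Estimate total by summing Nₕ·x̄ₕ over strata.
7645·14745 + 6121·3903 + 1081·12519 + 4276·2739 = 112725525 + 23890263 + 13533039 + 11711964 = 161860791.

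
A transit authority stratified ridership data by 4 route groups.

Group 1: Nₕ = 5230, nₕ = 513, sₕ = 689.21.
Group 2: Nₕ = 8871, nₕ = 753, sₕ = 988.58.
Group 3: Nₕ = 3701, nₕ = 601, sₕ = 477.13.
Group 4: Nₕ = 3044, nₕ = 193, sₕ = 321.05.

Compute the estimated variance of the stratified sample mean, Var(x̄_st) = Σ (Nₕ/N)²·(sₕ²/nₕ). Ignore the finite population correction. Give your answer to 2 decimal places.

N = 20846; Wₕ = Nₕ/N.
group 1: (5230/20846)²·689.21²/513 = 58.28324
group 2: (8871/20846)²·988.58²/753 = 235.03274
group 3: (3701/20846)²·477.13²/601 = 11.93965
group 4: (3044/20846)²·321.05²/193 = 11.38759
Sum = 316.64322 → 316.64.

316.64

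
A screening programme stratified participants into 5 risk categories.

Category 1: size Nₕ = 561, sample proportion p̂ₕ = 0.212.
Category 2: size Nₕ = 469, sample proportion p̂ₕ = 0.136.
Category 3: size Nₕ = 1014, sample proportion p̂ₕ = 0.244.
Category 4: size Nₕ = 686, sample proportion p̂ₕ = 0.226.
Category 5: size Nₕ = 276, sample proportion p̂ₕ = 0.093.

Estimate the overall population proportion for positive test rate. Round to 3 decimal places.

0.203

N = 561 + 469 + 1014 + 686 + 276 = 3006.
Overall proportion = Σ (Nₕ/N)·p̂ₕ.
Σ Nₕp̂ₕ = 118.932 + 63.784 + 247.416 + 155.036 + 25.668 = 610.836.
610.836 / 3006 = 0.20321... → 0.203.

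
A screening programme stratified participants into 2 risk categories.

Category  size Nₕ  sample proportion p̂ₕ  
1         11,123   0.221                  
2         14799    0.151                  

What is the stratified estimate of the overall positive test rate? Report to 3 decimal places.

0.181

Wₕ = Nₕ/N with N = 25922: 0.4291, 0.5709.
p̂_st = 0.4291·0.221 + 0.5709·0.151 ≈ 0.18104... → 0.181.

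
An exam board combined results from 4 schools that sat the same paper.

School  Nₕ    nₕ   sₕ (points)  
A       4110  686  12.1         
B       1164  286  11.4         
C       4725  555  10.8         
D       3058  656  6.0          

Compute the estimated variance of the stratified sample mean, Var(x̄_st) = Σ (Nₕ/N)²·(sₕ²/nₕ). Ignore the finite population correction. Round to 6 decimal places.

0.055290

N = 13057. Term for each stratum: Wₕ²sₕ²/nₕ.
Var(x̄_st) = 0.021146742 + 0.003611294 + 0.027521452 + 0.003010141 = 0.055289628 → 0.055290.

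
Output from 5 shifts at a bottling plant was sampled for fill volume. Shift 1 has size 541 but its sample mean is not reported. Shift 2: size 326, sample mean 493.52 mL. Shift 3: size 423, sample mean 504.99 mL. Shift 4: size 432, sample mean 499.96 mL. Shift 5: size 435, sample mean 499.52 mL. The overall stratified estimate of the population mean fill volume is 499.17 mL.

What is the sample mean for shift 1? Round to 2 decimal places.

N = 541 + 326 + 423 + 432 + 435 = 2157.
Overall total = μ·N = 499.17·2157 = 1076709.69.
Subtract the known strata: 326·493.52 + 423·504.99 + 432·499.96 + 435·499.52 = 807772.21.
Remaining total for shift 1: 1076709.69 − 807772.21 = 268937.48.
Divide by its size: 268937.48 / 541 = 497.1118... → 497.11.

497.11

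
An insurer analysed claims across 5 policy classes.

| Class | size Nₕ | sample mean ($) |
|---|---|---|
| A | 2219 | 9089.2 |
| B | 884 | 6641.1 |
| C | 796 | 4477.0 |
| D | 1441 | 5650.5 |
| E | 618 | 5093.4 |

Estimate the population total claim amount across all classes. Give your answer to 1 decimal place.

40893450.9

A: 2219·9089.2 = 20168934.8
B: 884·6641.1 = 5870732.4
C: 796·4477.0 = 3563692
D: 1441·5650.5 = 8142370.5
E: 618·5093.4 = 3147721.2
τ̂ = Σ Nₕx̄ₕ = 40893450.9.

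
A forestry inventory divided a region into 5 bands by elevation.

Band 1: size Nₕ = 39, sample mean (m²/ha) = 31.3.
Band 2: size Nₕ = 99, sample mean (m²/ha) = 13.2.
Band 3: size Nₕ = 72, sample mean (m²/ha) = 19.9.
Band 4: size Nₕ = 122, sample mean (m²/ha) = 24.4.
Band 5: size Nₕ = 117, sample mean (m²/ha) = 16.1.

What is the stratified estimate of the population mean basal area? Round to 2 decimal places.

x̄_st = (Σ Nₕx̄ₕ) / (Σ Nₕ) = (39·31.3 + 99·13.2 + 72·19.9 + 122·24.4 + 117·16.1) / 449
= 8820.8 / 449 = 19.6454... → 19.65.

19.65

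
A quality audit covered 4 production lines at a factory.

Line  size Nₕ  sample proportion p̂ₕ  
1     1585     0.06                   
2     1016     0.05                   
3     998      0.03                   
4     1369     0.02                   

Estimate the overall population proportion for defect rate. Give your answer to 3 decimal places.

Wₕ = Nₕ/N with N = 4968: 0.3190, 0.2045, 0.2009, 0.2756.
p̂_st = 0.3190·0.06 + 0.2045·0.05 + 0.2009·0.03 + 0.2756·0.02 ≈ 0.04091... → 0.041.

0.041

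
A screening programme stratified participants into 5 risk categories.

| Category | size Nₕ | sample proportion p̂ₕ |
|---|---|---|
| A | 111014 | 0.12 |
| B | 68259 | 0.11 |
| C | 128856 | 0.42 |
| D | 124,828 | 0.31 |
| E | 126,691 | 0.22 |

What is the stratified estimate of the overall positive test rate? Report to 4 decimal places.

0.2529

N = 111014 + 68259 + 128856 + 124828 + 126691 = 559648.
Overall proportion = Σ (Nₕ/N)·p̂ₕ.
Σ Nₕp̂ₕ = 13321.68 + 7508.49 + 54119.52 + 38696.68 + 27872.02 = 141518.39.
141518.39 / 559648 = 0.252870... → 0.2529.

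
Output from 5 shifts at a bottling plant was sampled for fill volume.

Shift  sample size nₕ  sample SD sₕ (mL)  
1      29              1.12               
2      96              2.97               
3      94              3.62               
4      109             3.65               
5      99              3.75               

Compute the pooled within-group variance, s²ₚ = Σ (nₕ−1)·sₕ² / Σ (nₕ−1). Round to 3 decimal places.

Degrees of freedom: 28 + 95 + 93 + 108 + 98 = 422.
Σ(nₕ−1)sₕ² = 28·1.2544 + 95·8.8209 + 93·13.1044 + 108·13.3225 + 98·14.0625 = 4908.7729.
s²ₚ = 4908.7729 / 422 = 11.63216... → 11.632.

11.632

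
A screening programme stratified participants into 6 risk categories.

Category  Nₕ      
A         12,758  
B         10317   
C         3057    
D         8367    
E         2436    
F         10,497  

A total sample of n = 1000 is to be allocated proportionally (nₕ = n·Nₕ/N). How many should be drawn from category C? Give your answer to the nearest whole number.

64

N = 12758 + 10317 + 3057 + 8367 + 2436 + 10497 = 47432.
n_C = 1000·3057/47432 = 64.450... → 64.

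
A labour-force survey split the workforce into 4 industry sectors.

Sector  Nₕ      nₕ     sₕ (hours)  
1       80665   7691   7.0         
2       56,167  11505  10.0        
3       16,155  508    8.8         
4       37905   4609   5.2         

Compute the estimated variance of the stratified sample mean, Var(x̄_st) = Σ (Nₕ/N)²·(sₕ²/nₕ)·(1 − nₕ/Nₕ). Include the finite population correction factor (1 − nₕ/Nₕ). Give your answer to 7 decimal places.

N = 190892. Term for each stratum: Wₕ²sₕ²/nₕ·(1−nₕ/Nₕ).
Var(x̄_st) = 0.0010291794 + 0.0005983528 + 0.0010574607 + 0.0002031950 = 0.0028881879 → 0.0028882.

0.0028882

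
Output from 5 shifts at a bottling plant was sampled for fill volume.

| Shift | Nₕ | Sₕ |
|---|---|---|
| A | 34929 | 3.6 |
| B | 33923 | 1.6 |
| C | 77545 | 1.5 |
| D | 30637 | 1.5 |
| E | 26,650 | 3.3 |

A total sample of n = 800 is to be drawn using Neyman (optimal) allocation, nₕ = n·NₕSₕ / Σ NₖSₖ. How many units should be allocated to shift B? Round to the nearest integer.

Σ NₕSₕ = 34929·3.6 + 33923·1.6 + 77545·1.5 + 30637·1.5 + 26650·3.3 = 430239.2.
Share for B: 54276.8/430239.2 = 0.12615.
n_B = 800 × 0.12615 = 100.924... → 101.

101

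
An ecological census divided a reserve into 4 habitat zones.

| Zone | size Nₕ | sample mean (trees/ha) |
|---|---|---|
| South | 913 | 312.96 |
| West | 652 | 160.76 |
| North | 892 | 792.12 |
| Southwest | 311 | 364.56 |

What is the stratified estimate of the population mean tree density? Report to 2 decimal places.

N = 913 + 652 + 892 + 311 = 2768.
The stratified mean weights each stratum mean by its population share Nₕ/N.
Σ Nₕx̄ₕ = 913·312.96 + 652·160.76 + 892·792.12 + 311·364.56 = 285732.48 + 104815.52 + 706571.04 + 113378.16 = 1210497.2.
Divide by N: 1210497.2 / 2768 = 437.3184... → 437.32.

437.32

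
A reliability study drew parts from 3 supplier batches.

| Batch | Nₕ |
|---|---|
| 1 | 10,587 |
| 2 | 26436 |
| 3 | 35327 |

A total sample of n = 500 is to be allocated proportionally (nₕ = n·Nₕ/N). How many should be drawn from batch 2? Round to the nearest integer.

N = 10587 + 26436 + 35327 = 72350.
n_2 = 500·26436/72350 = 182.695... → 183.

183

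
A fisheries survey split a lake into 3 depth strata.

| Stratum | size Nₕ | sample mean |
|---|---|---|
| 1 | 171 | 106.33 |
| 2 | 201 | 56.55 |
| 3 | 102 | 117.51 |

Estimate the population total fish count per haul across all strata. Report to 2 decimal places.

41535.00

1: 171·106.33 = 18182.43
2: 201·56.55 = 11366.55
3: 102·117.51 = 11986.02
τ̂ = Σ Nₕx̄ₕ = 41535.00.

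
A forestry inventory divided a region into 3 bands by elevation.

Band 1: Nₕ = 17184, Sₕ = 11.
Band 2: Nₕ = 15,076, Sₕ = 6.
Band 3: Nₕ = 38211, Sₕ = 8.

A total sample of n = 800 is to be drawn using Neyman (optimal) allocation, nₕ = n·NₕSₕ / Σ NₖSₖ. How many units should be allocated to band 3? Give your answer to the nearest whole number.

1: NₕSₕ = 17184·11 = 189024
2: NₕSₕ = 15076·6 = 90456
3: NₕSₕ = 38211·8 = 305688
Σ NₕSₕ = 585168.
n_3 = 800·305688/585168 = 417.915... → 418.

418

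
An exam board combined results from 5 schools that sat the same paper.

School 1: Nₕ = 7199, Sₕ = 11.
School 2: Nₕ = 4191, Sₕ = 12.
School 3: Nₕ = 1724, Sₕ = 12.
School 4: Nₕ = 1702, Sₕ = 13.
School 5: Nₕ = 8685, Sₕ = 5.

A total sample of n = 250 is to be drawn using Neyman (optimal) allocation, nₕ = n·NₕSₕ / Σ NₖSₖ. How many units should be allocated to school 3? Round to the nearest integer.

24

Σ NₕSₕ = 7199·11 + 4191·12 + 1724·12 + 1702·13 + 8685·5 = 215720.
Share for 3: 20688/215720 = 0.09590.
n_3 = 250 × 0.09590 = 23.976... → 24.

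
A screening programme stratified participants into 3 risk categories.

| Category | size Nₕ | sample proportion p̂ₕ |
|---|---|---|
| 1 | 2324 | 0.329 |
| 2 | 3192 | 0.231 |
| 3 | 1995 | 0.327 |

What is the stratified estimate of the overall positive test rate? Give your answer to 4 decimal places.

0.2868

Wₕ = Nₕ/N with N = 7511: 0.3094, 0.4250, 0.2656.
p̂_st = 0.3094·0.329 + 0.4250·0.231 + 0.2656·0.327 ≈ 0.286821... → 0.2868.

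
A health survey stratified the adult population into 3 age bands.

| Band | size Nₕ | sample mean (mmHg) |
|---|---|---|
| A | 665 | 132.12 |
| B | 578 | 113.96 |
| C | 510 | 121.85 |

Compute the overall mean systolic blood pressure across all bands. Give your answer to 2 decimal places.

x̄_st = (Σ Nₕx̄ₕ) / (Σ Nₕ) = (665·132.12 + 578·113.96 + 510·121.85) / 1753
= 215872.18 / 1753 = 123.1444... → 123.14.

123.14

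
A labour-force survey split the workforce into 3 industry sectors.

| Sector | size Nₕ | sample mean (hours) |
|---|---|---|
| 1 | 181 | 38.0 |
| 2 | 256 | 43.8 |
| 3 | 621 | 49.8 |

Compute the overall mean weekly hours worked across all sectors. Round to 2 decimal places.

N = 1058; weights Wₕ = Nₕ/N = (0.1711, 0.2420, 0.5870).
x̄_st = Σ Wₕ·x̄ₕ = 0.1711·38.0 + 0.2420·43.8 + 0.5870·49.8 ≈ 46.3295...
→ 46.33.

46.33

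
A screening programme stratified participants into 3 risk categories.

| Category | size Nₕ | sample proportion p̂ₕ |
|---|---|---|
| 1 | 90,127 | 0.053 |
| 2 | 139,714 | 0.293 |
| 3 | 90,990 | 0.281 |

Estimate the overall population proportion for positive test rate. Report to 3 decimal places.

0.222

N = 90127 + 139714 + 90990 = 320831.
Overall proportion = Σ (Nₕ/N)·p̂ₕ.
Σ Nₕp̂ₕ = 4776.731 + 40936.202 + 25568.19 = 71281.123.
71281.123 / 320831 = 0.22218... → 0.222.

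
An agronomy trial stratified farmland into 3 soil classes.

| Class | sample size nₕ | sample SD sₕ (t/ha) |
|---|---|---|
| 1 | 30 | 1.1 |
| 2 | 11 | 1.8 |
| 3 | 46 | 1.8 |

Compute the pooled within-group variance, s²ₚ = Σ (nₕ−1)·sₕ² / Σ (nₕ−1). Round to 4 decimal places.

2.5392

Degrees of freedom: 29 + 10 + 45 = 84.
Σ(nₕ−1)sₕ² = 29·1.21 + 10·3.24 + 45·3.24 = 213.29.
s²ₚ = 213.29 / 84 = 2.539167... → 2.5392.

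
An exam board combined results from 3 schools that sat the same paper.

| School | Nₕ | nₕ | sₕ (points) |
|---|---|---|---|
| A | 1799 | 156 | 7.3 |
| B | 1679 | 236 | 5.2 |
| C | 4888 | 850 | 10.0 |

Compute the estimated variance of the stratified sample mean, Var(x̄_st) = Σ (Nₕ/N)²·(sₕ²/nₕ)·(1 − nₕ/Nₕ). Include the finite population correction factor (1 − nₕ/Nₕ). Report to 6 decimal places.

N = 8366. Term for each stratum: Wₕ²sₕ²/nₕ·(1−nₕ/Nₕ).
Var(x̄_st) = 0.014426272 + 0.003966213 + 0.033177439 = 0.051569924 → 0.051570.

0.051570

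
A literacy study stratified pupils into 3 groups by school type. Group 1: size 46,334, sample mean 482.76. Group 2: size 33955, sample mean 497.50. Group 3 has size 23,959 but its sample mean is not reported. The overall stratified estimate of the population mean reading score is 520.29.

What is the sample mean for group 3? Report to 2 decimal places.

625.17

N = 46334 + 33955 + 23959 = 104248.
Overall total = μ·N = 520.29·104248 = 54239191.92.
Subtract the known strata: 46334·482.76 + 33955·497.50 = 39260814.34.
Remaining total for group 3: 54239191.92 − 39260814.34 = 14978377.58.
Divide by its size: 14978377.58 / 23959 = 625.1671... → 625.17.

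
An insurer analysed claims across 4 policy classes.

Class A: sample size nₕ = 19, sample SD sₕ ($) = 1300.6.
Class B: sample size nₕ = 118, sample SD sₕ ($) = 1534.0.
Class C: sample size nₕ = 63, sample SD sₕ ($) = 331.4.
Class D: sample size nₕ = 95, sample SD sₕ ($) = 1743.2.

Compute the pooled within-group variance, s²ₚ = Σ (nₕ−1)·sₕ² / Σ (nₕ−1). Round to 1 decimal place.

2055734.3

A: (19−1)·1300.6² = 18·1691560.36 = 30448086.48
B: (118−1)·1534.0² = 117·2353156 = 275319252
C: (63−1)·331.4² = 62·109825.96 = 6809209.52
D: (95−1)·1743.2² = 94·3038746.24 = 285642146.56
Numerator = 598218694.56; denominator = Σ(nₕ−1) = 291.
s²ₚ = 598218694.56/291 = 2055734.346... → 2055734.3.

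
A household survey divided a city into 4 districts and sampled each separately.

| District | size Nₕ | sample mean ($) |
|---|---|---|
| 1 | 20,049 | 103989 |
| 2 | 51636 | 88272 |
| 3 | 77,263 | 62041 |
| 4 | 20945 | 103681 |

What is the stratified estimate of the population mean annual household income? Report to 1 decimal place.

80097.2

N = 169893; weights Wₕ = Nₕ/N = (0.1180, 0.3039, 0.4548, 0.1233).
x̄_st = Σ Wₕ·x̄ₕ = 0.1180·103989 + 0.3039·88272 + 0.4548·62041 + 0.1233·103681 ≈ 80097.242...
→ 80097.2.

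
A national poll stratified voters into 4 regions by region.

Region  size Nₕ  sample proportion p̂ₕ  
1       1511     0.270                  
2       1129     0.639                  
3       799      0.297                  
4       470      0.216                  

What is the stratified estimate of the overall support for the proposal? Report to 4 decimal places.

0.3756

N = 1511 + 1129 + 799 + 470 = 3909.
Overall proportion = Σ (Nₕ/N)·p̂ₕ.
Σ Nₕp̂ₕ = 407.97 + 721.431 + 237.303 + 101.52 = 1468.224.
1468.224 / 3909 = 0.375601... → 0.3756.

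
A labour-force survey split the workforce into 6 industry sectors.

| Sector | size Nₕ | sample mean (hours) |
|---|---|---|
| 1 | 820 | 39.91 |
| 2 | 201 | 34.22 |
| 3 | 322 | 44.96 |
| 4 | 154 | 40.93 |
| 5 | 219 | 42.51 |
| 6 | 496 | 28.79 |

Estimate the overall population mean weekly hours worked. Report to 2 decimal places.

N = 820 + 201 + 322 + 154 + 219 + 496 = 2212.
The stratified mean weights each stratum mean by its population share Nₕ/N.
Σ Nₕx̄ₕ = 820·39.91 + 201·34.22 + 322·44.96 + 154·40.93 + 219·42.51 + 496·28.79 = 32726.2 + 6878.22 + 14477.12 + 6303.22 + 9309.69 + 14279.84 = 83974.29.
Divide by N: 83974.29 / 2212 = 37.9631... → 37.96.

37.96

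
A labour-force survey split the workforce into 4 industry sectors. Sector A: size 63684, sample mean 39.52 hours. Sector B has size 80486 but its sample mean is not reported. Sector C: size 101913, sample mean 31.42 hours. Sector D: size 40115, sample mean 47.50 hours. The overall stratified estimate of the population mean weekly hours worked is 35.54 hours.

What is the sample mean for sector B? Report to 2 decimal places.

Σ Nₕx̄ₕ = N·μ, so 80486·x̄_B = 286198·35.54 − (63684·39.52 + 101913·31.42 + 40115·47.50).
= 10171476.92 − 7624360.64 = 2547116.28.
x̄_B = 2547116.28 / 80486 = 31.6467... → 31.65.

31.65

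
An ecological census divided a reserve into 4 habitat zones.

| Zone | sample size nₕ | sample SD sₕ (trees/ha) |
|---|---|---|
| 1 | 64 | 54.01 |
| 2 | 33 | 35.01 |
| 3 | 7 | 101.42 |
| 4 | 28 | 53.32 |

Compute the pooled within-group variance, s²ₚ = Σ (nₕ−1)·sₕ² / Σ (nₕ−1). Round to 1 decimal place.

Degrees of freedom: 63 + 32 + 6 + 27 = 128.
Σ(nₕ−1)sₕ² = 63·2917.0801 + 32·1225.7001 + 6·10286.0164 + 27·2843.0224 = 361476.1527.
s²ₚ = 361476.1527 / 128 = 2824.032... → 2824.0.

2824.0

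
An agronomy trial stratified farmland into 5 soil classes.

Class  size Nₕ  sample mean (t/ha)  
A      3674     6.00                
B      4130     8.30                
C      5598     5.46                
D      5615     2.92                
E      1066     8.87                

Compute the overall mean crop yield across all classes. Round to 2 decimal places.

N = 3674 + 4130 + 5598 + 5615 + 1066 = 20083.
Weight each subgroup mean by Nₕ/N and sum.
Σ Nₕx̄ₕ = 3674·6.00 + 4130·8.30 + 5598·5.46 + 5615·2.92 + 1066·8.87 = 22044 + 34279 + 30565.08 + 16395.8 + 9455.42 = 112739.3.
Divide by N: 112739.3 / 20083 = 5.6137... → 5.61.

5.61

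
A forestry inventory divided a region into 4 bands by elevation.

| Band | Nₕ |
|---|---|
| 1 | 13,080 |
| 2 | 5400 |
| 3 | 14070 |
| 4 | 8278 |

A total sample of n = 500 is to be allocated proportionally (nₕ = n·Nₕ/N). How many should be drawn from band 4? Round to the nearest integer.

N = 13080 + 5400 + 14070 + 8278 = 40828.
n_4 = 500·8278/40828 = 101.377... → 101.

101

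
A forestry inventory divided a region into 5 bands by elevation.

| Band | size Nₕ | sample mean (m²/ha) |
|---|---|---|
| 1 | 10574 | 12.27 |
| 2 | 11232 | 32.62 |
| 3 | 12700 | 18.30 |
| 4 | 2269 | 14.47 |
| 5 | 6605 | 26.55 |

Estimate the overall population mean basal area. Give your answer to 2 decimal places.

N = 43380; weights Wₕ = Nₕ/N = (0.2438, 0.2589, 0.2928, 0.0523, 0.1523).
x̄_st = Σ Wₕ·x̄ₕ = 0.2438·12.27 + 0.2589·32.62 + 0.2928·18.30 + 0.0523·14.47 + 0.1523·26.55 ≈ 21.5937...
→ 21.59.

21.59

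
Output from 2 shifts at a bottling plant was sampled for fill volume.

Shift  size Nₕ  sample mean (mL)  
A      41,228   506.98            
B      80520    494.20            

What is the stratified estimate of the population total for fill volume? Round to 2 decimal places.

Estimate total by summing Nₕ·x̄ₕ over strata.
41228·506.98 + 80520·494.20 = 20901771.44 + 39792984 = 60694755.44.

60694755.44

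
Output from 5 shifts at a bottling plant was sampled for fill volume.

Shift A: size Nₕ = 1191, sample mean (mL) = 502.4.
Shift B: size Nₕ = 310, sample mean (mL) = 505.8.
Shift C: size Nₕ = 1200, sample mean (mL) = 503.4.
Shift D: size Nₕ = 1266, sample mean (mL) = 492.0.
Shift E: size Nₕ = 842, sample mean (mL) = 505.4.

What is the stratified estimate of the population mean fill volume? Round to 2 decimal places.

N = 4809; weights Wₕ = Nₕ/N = (0.2477, 0.0645, 0.2495, 0.2633, 0.1751).
x̄_st = Σ Wₕ·x̄ₕ = 0.2477·502.4 + 0.0645·505.8 + 0.2495·503.4 + 0.2633·492.0 + 0.1751·505.4 ≈ 500.6561...
→ 500.66.

500.66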